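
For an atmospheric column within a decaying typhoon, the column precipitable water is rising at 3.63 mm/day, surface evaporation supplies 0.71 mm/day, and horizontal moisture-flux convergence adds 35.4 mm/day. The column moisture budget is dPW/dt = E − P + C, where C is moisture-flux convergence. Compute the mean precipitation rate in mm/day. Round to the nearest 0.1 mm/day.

P ≈ 32.5 mm/day

dPW/dt = +3.63 mm/day.
P = E + C − dPW/dt = 0.71 + (35.4) − (+3.63) = 32.5 mm/day.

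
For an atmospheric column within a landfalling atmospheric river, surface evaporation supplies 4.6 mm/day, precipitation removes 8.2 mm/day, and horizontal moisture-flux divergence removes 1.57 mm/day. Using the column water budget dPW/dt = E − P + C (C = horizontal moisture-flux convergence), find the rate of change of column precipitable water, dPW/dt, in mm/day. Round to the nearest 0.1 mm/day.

dPW/dt = E − P + C = 4.6 − 8.2 + (-1.57) = -5.2 mm/day.

dPW/dt ≈ -5.2 mm/day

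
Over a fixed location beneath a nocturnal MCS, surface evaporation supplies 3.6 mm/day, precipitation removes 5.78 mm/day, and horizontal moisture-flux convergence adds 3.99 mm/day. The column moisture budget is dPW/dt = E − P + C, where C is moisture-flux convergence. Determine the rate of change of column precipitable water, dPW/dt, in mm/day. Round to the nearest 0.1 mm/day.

dPW/dt ≈ 1.8 mm/day

dPW/dt = E − P + C = 3.6 − 5.78 + (3.99) = 1.8 mm/day.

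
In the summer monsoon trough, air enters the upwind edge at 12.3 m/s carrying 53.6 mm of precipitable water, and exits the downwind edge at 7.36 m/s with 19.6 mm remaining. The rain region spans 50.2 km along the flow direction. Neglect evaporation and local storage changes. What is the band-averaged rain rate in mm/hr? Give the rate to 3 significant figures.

Column moisture flux per unit crosswind length is F = V × PW.
Inflow: F_in = 12.3 × 53.6 = 659.28 mm·m/s
Outflow: F_out = 7.36 × 19.6 = 144.256 mm·m/s
Steady-state rate R = (F_in − F_out)/L = (659.28 − 144.256) / 50200 m = 1.026e-02 mm/s.
R = 1.026e-02 × 3600 = 36.9 mm/hr.

R ≈ 36.9 mm/hr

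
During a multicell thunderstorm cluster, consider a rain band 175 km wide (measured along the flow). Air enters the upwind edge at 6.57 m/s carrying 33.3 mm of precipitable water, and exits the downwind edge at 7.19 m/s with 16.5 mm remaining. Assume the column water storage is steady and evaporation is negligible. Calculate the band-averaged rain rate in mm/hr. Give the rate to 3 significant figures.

R ≈ 2.06 mm/hr

Column moisture flux per unit crosswind length is F = V × PW.
Inflow: F_in = 6.57 × 33.3 = 218.781 mm·m/s
Outflow: F_out = 7.19 × 16.5 = 118.635 mm·m/s
Steady-state rate R = (F_in − F_out)/L = (218.781 − 118.635) / 175000 m = 5.723e-04 mm/s.
R = 5.723e-04 × 3600 = 2.06 mm/hr.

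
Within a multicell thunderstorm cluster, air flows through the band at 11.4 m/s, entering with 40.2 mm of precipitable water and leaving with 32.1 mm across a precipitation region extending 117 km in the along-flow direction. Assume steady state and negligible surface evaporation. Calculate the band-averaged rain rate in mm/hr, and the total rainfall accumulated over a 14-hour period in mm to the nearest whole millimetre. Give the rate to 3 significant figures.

Column moisture flux per unit crosswind length is F = V × PW.
Inflow: F_in = 11.4 × 40.2 = 458.28 mm·m/s
Outflow: F_out = 11.4 × 32.1 = 365.94 mm·m/s
Steady-state rate R = (F_in − F_out)/L = (458.28 − 365.94) / 117000 m = 7.892e-04 mm/s.
R = 7.892e-04 × 3600 = 2.84 mm/hr.
Over 14 h: total = 2.84 × 14 = 39.76 ≈ 40 mm.

R ≈ 2.84 mm/hr; total ≈ 40 mm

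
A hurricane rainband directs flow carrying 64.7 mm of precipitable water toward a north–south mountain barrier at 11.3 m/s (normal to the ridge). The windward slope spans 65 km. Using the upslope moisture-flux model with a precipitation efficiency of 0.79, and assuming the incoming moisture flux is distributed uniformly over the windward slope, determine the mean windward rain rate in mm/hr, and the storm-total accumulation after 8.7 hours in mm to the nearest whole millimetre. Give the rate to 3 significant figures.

R ≈ 32.0 mm/hr; total ≈ 278 mm

Incoming column moisture flux per unit ridge length: F = V × PW = 11.3 × 64.7 = 731.11 mm·m/s.
Spread over the 65 km slope with efficiency ε = 0.79: R = ε·F/W = 0.79 × 731.11 / 65000 m = 8.886e-03 mm/s.
R = 8.886e-03 × 3600 = 32.0 mm/hr.
Over 8.7 h: total = 32.0 × 8.7 = 278.4 ≈ 278 mm.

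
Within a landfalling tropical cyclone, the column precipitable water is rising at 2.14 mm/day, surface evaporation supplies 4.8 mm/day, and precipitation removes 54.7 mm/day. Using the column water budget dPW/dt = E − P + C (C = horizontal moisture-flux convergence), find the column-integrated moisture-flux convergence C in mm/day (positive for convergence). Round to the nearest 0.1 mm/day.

C ≈ 52.0 mm/day

dPW/dt = +2.14 mm/day.
C = dPW/dt − E + P = (+2.14) − 4.8 + 54.7 = 52.0 mm/day.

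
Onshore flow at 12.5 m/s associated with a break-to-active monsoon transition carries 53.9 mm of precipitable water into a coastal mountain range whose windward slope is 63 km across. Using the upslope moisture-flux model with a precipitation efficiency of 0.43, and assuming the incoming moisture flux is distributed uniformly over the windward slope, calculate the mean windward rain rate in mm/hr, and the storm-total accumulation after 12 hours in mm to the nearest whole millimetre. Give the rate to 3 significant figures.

Incoming column moisture flux per unit ridge length: F = V × PW = 12.5 × 53.9 = 673.75 mm·m/s.
Spread over the 63 km slope with efficiency ε = 0.43: R = ε·F/W = 0.43 × 673.75 / 63000 m = 4.599e-03 mm/s.
R = 4.599e-03 × 3600 = 16.6 mm/hr.
Over 12 h: total = 16.6 × 12 = 199.2 ≈ 199 mm.

R ≈ 16.6 mm/hr; total ≈ 199 mm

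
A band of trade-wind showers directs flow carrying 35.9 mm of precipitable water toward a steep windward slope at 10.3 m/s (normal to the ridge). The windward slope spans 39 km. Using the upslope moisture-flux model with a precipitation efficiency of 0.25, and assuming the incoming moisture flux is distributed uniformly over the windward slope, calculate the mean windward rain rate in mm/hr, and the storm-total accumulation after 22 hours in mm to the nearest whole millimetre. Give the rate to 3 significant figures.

Incoming column moisture flux per unit ridge length: F = V × PW = 10.3 × 35.9 = 369.77 mm·m/s.
Spread over the 39 km slope with efficiency ε = 0.25: R = ε·F/W = 0.25 × 369.77 / 39000 m = 2.370e-03 mm/s.
R = 2.370e-03 × 3600 = 8.53 mm/hr.
Over 22 h: total = 8.53 × 22 = 187.66 ≈ 188 mm.

R ≈ 8.53 mm/hr; total ≈ 188 mm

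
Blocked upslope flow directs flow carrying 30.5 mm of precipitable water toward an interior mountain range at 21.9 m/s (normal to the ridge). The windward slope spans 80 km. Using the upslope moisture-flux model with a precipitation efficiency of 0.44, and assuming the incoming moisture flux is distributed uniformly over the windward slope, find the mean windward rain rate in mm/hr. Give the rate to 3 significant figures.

R ≈ 13.2 mm/hr

Incoming column moisture flux per unit ridge length: F = V × PW = 21.9 × 30.5 = 667.95 mm·m/s.
Spread over the 80 km slope with efficiency ε = 0.44: R = ε·F/W = 0.44 × 667.95 / 80000 m = 3.674e-03 mm/s.
R = 3.674e-03 × 3600 = 13.2 mm/hr.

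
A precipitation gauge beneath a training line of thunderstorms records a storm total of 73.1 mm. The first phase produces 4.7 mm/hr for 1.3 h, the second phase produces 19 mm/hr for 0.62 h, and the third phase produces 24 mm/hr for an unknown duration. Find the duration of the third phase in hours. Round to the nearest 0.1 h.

duration ≈ 2.3 h

Known phases: 4.7 × 1.3 + 19 × 0.62 = 6.11 + 11.78 = 17.89 mm.
Remaining depth = 73.1 − 17.89 = 55.21 mm.
Duration = 55.21 / 24 = 2.3 h.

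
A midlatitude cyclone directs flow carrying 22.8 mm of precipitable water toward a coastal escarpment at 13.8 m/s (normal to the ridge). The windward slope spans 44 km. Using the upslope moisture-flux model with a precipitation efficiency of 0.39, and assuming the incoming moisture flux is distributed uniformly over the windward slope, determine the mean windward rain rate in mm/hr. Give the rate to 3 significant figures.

Incoming column moisture flux per unit ridge length: F = V × PW = 13.8 × 22.8 = 314.64 mm·m/s.
Spread over the 44 km slope with efficiency ε = 0.39: R = ε·F/W = 0.39 × 314.64 / 44000 m = 2.789e-03 mm/s.
R = 2.789e-03 × 3600 = 10.0 mm/hr.

R ≈ 10.0 mm/hr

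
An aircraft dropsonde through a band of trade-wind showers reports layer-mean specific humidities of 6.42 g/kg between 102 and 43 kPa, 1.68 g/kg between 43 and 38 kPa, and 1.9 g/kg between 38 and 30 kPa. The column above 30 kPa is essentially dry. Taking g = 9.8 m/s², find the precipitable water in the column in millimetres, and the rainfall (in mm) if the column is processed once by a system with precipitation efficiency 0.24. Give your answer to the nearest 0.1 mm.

Precipitable water is the column-integrated vapour mass per unit area: PW = (1/g) Σ q̄ Δp, with q in kg/kg and Δp in Pa (1 kg/m² of water = 1 mm).
Layer 102–43 kPa: Δp = 590 hPa = 59000 Pa, q̄ = 0.00642 kg/kg → 0.00642 × 59000 / 9.8 = 38.65 mm
Layer 43–38 kPa: Δp = 50 hPa = 5000 Pa, q̄ = 0.00168 kg/kg → 0.00168 × 5000 / 9.8 = 0.86 mm
Layer 38–30 kPa: Δp = 80 hPa = 8000 Pa, q̄ = 0.0019 kg/kg → 0.0019 × 8000 / 9.8 = 1.55 mm
PW = 38.65 + 0.86 + 1.55 = 41.06 ≈ 41.1 mm.
Rainfall = ε × PW = 0.24 × 41.1 = 9.9 mm.

PW ≈ 41.1 mm; rainfall ≈ 9.9 mm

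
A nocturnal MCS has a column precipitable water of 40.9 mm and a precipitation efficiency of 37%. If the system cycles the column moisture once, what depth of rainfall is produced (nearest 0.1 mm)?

Rainfall = ε × PW = 0.37 × 40.9 = 15.1 mm.

rainfall ≈ 15.1 mm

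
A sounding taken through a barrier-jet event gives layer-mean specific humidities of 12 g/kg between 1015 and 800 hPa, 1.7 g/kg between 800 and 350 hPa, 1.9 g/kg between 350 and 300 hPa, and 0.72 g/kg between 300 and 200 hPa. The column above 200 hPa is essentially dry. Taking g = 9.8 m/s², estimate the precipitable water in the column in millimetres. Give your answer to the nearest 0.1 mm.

PW ≈ 35.8 mm

Precipitable water is the column-integrated vapour mass per unit area: PW = (1/g) Σ q̄ Δp, with q in kg/kg and Δp in Pa (1 kg/m² of water = 1 mm).
Layer 1015–800 hPa: Δp = 215 hPa = 21500 Pa, q̄ = 0.012 kg/kg → 0.012 × 21500 / 9.8 = 26.33 mm
Layer 800–350 hPa: Δp = 450 hPa = 45000 Pa, q̄ = 0.0017 kg/kg → 0.0017 × 45000 / 9.8 = 7.81 mm
Layer 350–300 hPa: Δp = 50 hPa = 5000 Pa, q̄ = 0.0019 kg/kg → 0.0019 × 5000 / 9.8 = 0.97 mm
Layer 300–200 hPa: Δp = 100 hPa = 10000 Pa, q̄ = 0.00072 kg/kg → 0.00072 × 10000 / 9.8 = 0.73 mm
PW = 26.33 + 7.81 + 0.97 + 0.73 = 35.84 ≈ 35.8 mm.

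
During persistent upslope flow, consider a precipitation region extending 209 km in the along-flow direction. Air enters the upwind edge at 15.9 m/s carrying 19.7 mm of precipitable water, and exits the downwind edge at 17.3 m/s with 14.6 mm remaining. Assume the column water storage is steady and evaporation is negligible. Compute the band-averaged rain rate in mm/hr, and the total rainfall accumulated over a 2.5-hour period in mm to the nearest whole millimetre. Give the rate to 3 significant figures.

Column moisture flux per unit crosswind length is F = V × PW.
Inflow: F_in = 15.9 × 19.7 = 313.23 mm·m/s
Outflow: F_out = 17.3 × 14.6 = 252.58 mm·m/s
Steady-state rate R = (F_in − F_out)/L = (313.23 − 252.58) / 209000 m = 2.902e-04 mm/s.
R = 2.902e-04 × 3600 = 1.04 mm/hr.
Over 2.5 h: total = 1.04 × 2.5 = 2.6 ≈ 3 mm.

R ≈ 1.04 mm/hr; total ≈ 3 mm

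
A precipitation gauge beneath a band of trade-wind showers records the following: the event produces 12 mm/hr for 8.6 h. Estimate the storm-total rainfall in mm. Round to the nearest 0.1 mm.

total ≈ 103.2 mm

Total = Σ Rᵢ Δtᵢ = 12 × 8.6
      = 103.2 = 103.2 mm.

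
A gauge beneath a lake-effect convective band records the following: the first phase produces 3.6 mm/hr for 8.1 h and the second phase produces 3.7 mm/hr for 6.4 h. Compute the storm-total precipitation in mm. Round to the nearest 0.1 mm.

Total = Σ Rᵢ Δtᵢ = 3.6 × 8.1 + 3.7 × 6.4
      = 29.16 + 23.68 = 52.8 mm.

total ≈ 52.8 mm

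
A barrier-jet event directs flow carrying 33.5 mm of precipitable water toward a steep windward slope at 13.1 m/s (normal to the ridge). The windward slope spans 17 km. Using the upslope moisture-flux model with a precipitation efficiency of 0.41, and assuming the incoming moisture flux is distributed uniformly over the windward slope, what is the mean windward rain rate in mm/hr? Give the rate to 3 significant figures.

Incoming column moisture flux per unit ridge length: F = V × PW = 13.1 × 33.5 = 438.85 mm·m/s.
Spread over the 17 km slope with efficiency ε = 0.41: R = ε·F/W = 0.41 × 438.85 / 17000 m = 1.058e-02 mm/s.
R = 1.058e-02 × 3600 = 38.1 mm/hr.

R ≈ 38.1 mm/hr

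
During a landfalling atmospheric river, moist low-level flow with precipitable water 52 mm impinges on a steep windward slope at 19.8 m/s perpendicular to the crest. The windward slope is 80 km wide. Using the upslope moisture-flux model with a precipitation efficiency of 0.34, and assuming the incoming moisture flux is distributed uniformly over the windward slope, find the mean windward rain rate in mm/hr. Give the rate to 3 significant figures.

Incoming column moisture flux per unit ridge length: F = V × PW = 19.8 × 52 = 1029.6 mm·m/s.
Spread over the 80 km slope with efficiency ε = 0.34: R = ε·F/W = 0.34 × 1029.6 / 80000 m = 4.376e-03 mm/s.
R = 4.376e-03 × 3600 = 15.8 mm/hr.

R ≈ 15.8 mm/hr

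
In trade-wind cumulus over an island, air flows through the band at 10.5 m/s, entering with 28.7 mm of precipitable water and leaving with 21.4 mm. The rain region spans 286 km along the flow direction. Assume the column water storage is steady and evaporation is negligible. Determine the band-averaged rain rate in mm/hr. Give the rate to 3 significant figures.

Column moisture flux per unit crosswind length is F = V × PW.
Inflow: F_in = 10.5 × 28.7 = 301.35 mm·m/s
Outflow: F_out = 10.5 × 21.4 = 224.7 mm·m/s
Steady-state rate R = (F_in − F_out)/L = (301.35 − 224.7) / 286000 m = 2.680e-04 mm/s.
R = 2.680e-04 × 3600 = 0.965 mm/hr.

R ≈ 0.965 mm/hr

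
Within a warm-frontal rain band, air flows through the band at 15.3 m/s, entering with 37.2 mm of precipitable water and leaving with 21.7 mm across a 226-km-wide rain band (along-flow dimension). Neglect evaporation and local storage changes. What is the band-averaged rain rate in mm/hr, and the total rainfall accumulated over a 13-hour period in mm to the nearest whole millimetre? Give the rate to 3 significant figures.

R ≈ 3.78 mm/hr; total ≈ 49 mm

Column moisture flux per unit crosswind length is F = V × PW.
Inflow: F_in = 15.3 × 37.2 = 569.16 mm·m/s
Outflow: F_out = 15.3 × 21.7 = 332.01 mm·m/s
Steady-state rate R = (F_in − F_out)/L = (569.16 − 332.01) / 226000 m = 1.049e-03 mm/s.
R = 1.049e-03 × 3600 = 3.78 mm/hr.
Over 13 h: total = 3.78 × 13 = 49.14 ≈ 49 mm.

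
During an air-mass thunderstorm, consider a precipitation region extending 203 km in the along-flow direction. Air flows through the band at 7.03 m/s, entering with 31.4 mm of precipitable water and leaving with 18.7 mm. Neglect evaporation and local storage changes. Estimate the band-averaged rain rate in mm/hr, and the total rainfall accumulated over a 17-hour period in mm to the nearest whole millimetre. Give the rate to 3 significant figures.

Column moisture flux per unit crosswind length is F = V × PW.
Inflow: F_in = 7.03 × 31.4 = 220.742 mm·m/s
Outflow: F_out = 7.03 × 18.7 = 131.461 mm·m/s
Steady-state rate R = (F_in − F_out)/L = (220.742 − 131.461) / 203000 m = 4.398e-04 mm/s.
R = 4.398e-04 × 3600 = 1.58 mm/hr.
Over 17 h: total = 1.58 × 17 = 26.86 ≈ 27 mm.

R ≈ 1.58 mm/hr; total ≈ 27 mm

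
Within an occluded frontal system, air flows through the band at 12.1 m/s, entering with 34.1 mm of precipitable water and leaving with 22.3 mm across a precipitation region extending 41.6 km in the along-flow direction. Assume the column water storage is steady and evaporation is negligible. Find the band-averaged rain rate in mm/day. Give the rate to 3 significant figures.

R ≈ 297 mm/day

Column moisture flux per unit crosswind length is F = V × PW.
Inflow: F_in = 12.1 × 34.1 = 412.61 mm·m/s
Outflow: F_out = 12.1 × 22.3 = 269.83 mm·m/s
Steady-state rate R = (F_in − F_out)/L = (412.61 − 269.83) / 41600 m = 3.432e-03 mm/s.
R = 3.432e-03 × 3600 × 24 = 297 mm/day.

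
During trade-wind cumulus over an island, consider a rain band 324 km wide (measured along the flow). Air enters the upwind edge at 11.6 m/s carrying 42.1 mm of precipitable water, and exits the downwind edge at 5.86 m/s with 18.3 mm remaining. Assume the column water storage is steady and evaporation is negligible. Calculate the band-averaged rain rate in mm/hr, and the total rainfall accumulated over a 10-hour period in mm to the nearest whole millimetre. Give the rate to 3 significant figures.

R ≈ 4.23 mm/hr; total ≈ 42 mm

Column moisture flux per unit crosswind length is F = V × PW.
Inflow: F_in = 11.6 × 42.1 = 488.36 mm·m/s
Outflow: F_out = 5.86 × 18.3 = 107.238 mm·m/s
Steady-state rate R = (F_in − F_out)/L = (488.36 − 107.238) / 324000 m = 1.176e-03 mm/s.
R = 1.176e-03 × 3600 = 4.23 mm/hr.
Over 10 h: total = 4.23 × 10 = 42.3 ≈ 42 mm.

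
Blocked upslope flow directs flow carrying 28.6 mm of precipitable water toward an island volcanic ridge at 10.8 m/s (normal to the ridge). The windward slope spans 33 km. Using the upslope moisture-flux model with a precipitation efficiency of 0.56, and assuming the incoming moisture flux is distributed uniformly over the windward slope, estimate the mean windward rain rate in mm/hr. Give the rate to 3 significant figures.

R ≈ 18.9 mm/hr

Incoming column moisture flux per unit ridge length: F = V × PW = 10.8 × 28.6 = 308.88 mm·m/s.
Spread over the 33 km slope with efficiency ε = 0.56: R = ε·F/W = 0.56 × 308.88 / 33000 m = 5.242e-03 mm/s.
R = 5.242e-03 × 3600 = 18.9 mm/hr.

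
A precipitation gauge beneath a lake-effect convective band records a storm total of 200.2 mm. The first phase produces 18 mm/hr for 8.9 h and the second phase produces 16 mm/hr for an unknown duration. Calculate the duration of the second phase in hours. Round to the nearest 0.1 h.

duration ≈ 2.5 h

Known phases: 18 × 8.9 = 160.2 mm.
Remaining depth = 200.2 − 160.2 = 40 mm.
Duration = 40 / 16 = 2.5 h.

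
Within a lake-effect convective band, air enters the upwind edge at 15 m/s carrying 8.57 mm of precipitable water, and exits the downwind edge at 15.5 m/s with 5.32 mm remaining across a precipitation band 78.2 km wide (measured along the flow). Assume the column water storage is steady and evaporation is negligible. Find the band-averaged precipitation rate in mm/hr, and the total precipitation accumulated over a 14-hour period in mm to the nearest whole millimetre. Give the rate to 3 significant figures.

Column moisture flux per unit crosswind length is F = V × PW.
Inflow: F_in = 15 × 8.57 = 128.55 mm·m/s
Outflow: F_out = 15.5 × 5.32 = 82.46 mm·m/s
Steady-state rate R = (F_in − F_out)/L = (128.55 − 82.46) / 78200 m = 5.894e-04 mm/s.
R = 5.894e-04 × 3600 = 2.12 mm/hr.
Over 14 h: total = 2.12 × 14 = 29.68 ≈ 30 mm.

R ≈ 2.12 mm/hr; total ≈ 30 mm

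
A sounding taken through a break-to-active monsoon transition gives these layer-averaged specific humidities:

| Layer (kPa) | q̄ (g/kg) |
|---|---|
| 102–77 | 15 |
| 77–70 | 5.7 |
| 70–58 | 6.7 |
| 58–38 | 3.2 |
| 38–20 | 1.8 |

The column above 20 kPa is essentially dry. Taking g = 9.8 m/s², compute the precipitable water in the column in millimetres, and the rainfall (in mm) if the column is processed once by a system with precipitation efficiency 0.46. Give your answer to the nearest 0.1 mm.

Precipitable water is the column-integrated vapour mass per unit area: PW = (1/g) Σ q̄ Δp, with q in kg/kg and Δp in Pa (1 kg/m² of water = 1 mm).
Layer 102–77 kPa: Δp = 250 hPa = 25000 Pa, q̄ = 0.015 kg/kg → 0.015 × 25000 / 9.8 = 38.27 mm
Layer 77–70 kPa: Δp = 70 hPa = 7000 Pa, q̄ = 0.0057 kg/kg → 0.0057 × 7000 / 9.8 = 4.07 mm
Layer 70–58 kPa: Δp = 120 hPa = 12000 Pa, q̄ = 0.0067 kg/kg → 0.0067 × 12000 / 9.8 = 8.20 mm
Layer 58–38 kPa: Δp = 200 hPa = 20000 Pa, q̄ = 0.0032 kg/kg → 0.0032 × 20000 / 9.8 = 6.53 mm
Layer 38–20 kPa: Δp = 180 hPa = 18000 Pa, q̄ = 0.0018 kg/kg → 0.0018 × 18000 / 9.8 = 3.31 mm
PW = 38.27 + 4.07 + 8.20 + 6.53 + 3.31 = 60.38 ≈ 60.4 mm.
Rainfall = ε × PW = 0.46 × 60.4 = 27.8 mm.

PW ≈ 60.4 mm; rainfall ≈ 27.8 mm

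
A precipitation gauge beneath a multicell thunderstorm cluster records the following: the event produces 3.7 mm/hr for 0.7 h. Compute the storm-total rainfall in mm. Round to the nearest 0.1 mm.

Total = Σ Rᵢ Δtᵢ = 3.7 × 0.7
      = 2.59 = 2.6 mm.

total ≈ 2.6 mm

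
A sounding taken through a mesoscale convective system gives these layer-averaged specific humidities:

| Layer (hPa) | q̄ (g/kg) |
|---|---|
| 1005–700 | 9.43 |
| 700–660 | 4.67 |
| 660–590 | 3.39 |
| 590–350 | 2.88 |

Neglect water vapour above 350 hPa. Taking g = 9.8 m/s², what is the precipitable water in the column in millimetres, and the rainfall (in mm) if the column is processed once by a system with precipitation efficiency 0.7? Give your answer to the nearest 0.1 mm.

PW ≈ 40.7 mm; rainfall ≈ 28.5 mm

Precipitable water is the column-integrated vapour mass per unit area: PW = (1/g) Σ q̄ Δp, with q in kg/kg and Δp in Pa (1 kg/m² of water = 1 mm).
Layer 1005–700 hPa: Δp = 305 hPa = 30500 Pa, q̄ = 0.00943 kg/kg → 0.00943 × 30500 / 9.8 = 29.35 mm
Layer 700–660 hPa: Δp = 40 hPa = 4000 Pa, q̄ = 0.00467 kg/kg → 0.00467 × 4000 / 9.8 = 1.91 mm
Layer 660–590 hPa: Δp = 70 hPa = 7000 Pa, q̄ = 0.00339 kg/kg → 0.00339 × 7000 / 9.8 = 2.42 mm
Layer 590–350 hPa: Δp = 240 hPa = 24000 Pa, q̄ = 0.00288 kg/kg → 0.00288 × 24000 / 9.8 = 7.05 mm
PW = 29.35 + 1.91 + 2.42 + 7.05 = 40.73 ≈ 40.7 mm.
Rainfall = ε × PW = 0.7 × 40.7 = 28.5 mm.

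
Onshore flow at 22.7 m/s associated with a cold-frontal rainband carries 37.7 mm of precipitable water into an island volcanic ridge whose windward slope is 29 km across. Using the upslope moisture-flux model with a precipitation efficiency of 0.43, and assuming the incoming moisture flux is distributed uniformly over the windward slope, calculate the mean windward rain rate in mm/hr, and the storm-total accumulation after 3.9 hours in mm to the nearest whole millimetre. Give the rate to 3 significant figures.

R ≈ 45.7 mm/hr; total ≈ 178 mm

Incoming column moisture flux per unit ridge length: F = V × PW = 22.7 × 37.7 = 855.79 mm·m/s.
Spread over the 29 km slope with efficiency ε = 0.43: R = ε·F/W = 0.43 × 855.79 / 29000 m = 1.269e-02 mm/s.
R = 1.269e-02 × 3600 = 45.7 mm/hr.
Over 3.9 h: total = 45.7 × 3.9 = 178.23 ≈ 178 mm.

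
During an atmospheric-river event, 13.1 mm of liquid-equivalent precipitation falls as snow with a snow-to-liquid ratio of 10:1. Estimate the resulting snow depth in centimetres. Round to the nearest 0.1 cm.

Snow depth = liquid × ratio = 13.1 mm × 10 = 131 mm = 13.1 cm.

snow depth ≈ 13.1 cm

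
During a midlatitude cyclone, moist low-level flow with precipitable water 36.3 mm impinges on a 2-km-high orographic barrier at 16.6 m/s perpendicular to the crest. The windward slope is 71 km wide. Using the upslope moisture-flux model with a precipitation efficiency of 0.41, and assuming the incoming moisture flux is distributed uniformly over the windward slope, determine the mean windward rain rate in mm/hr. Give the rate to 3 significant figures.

Incoming column moisture flux per unit ridge length: F = V × PW = 16.6 × 36.3 = 602.58 mm·m/s.
Spread over the 71 km slope with efficiency ε = 0.41: R = ε·F/W = 0.41 × 602.58 / 71000 m = 3.480e-03 mm/s.
R = 3.480e-03 × 3600 = 12.5 mm/hr.

R ≈ 12.5 mm/hr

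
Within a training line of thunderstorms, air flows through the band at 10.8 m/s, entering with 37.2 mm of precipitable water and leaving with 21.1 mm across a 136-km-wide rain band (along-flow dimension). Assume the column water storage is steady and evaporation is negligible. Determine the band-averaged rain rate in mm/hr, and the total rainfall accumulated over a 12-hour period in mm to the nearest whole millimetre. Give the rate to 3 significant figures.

R ≈ 4.60 mm/hr; total ≈ 55 mm

Column moisture flux per unit crosswind length is F = V × PW.
Inflow: F_in = 10.8 × 37.2 = 401.76 mm·m/s
Outflow: F_out = 10.8 × 21.1 = 227.88 mm·m/s
Steady-state rate R = (F_in − F_out)/L = (401.76 − 227.88) / 136000 m = 1.279e-03 mm/s.
R = 1.279e-03 × 3600 = 4.60 mm/hr.
Over 12 h: total = 4.60 × 12 = 55.2 ≈ 55 mm.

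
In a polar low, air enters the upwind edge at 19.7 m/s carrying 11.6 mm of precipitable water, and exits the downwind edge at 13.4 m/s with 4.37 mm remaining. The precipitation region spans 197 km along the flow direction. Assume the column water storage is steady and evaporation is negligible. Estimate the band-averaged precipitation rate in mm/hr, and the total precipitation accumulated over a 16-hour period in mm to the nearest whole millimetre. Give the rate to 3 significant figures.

R ≈ 3.11 mm/hr; total ≈ 50 mm

Column moisture flux per unit crosswind length is F = V × PW.
Inflow: F_in = 19.7 × 11.6 = 228.52 mm·m/s
Outflow: F_out = 13.4 × 4.37 = 58.558 mm·m/s
Steady-state rate R = (F_in − F_out)/L = (228.52 − 58.558) / 197000 m = 8.628e-04 mm/s.
R = 8.628e-04 × 3600 = 3.11 mm/hr.
Over 16 h: total = 3.11 × 16 = 49.76 ≈ 50 mm.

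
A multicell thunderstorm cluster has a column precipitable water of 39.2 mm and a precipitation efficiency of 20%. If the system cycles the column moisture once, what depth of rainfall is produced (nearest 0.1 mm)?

rainfall ≈ 7.8 mm

Rainfall = ε × PW = 0.20 × 39.2 = 7.8 mm.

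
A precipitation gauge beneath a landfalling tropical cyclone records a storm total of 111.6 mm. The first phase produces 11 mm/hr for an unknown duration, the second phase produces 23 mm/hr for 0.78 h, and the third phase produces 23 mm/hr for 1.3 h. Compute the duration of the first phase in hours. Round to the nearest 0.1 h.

duration ≈ 5.8 h

Known phases: 23 × 0.78 + 23 × 1.3 = 17.94 + 29.9 = 47.84 mm.
Remaining depth = 111.6 − 47.84 = 63.76 mm.
Duration = 63.76 / 11 = 5.8 h.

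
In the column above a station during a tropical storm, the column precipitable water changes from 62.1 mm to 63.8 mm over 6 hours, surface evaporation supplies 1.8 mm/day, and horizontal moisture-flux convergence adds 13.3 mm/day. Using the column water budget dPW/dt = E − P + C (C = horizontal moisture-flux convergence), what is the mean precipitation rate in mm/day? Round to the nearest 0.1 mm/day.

dPW/dt = (63.8 − 62.1) mm / (6/24 day) = +6.800 mm/day.
P = E + C − dPW/dt = 1.8 + (13.3) − (+6.800) = 8.3 mm/day.

P ≈ 8.3 mm/day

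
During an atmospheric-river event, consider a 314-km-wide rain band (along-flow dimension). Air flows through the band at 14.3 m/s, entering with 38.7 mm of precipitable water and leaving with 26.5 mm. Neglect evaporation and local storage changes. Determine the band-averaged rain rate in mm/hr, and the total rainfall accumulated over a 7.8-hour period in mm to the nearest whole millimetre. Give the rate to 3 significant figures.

R ≈ 2.00 mm/hr; total ≈ 16 mm

Column moisture flux per unit crosswind length is F = V × PW.
Inflow: F_in = 14.3 × 38.7 = 553.41 mm·m/s
Outflow: F_out = 14.3 × 26.5 = 378.95 mm·m/s
Steady-state rate R = (F_in − F_out)/L = (553.41 − 378.95) / 314000 m = 5.556e-04 mm/s.
R = 5.556e-04 × 3600 = 2.00 mm/hr.
Over 7.8 h: total = 2.00 × 7.8 = 15.6 ≈ 16 mm.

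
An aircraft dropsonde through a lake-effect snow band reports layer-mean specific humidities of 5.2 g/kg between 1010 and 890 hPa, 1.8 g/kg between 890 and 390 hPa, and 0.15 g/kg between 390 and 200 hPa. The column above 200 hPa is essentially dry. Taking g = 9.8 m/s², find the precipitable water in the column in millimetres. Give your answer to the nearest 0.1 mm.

Precipitable water is the column-integrated vapour mass per unit area: PW = (1/g) Σ q̄ Δp, with q in kg/kg and Δp in Pa (1 kg/m² of water = 1 mm).
Layer 1010–890 hPa: Δp = 120 hPa = 12000 Pa, q̄ = 0.0052 kg/kg → 0.0052 × 12000 / 9.8 = 6.37 mm
Layer 890–390 hPa: Δp = 500 hPa = 50000 Pa, q̄ = 0.0018 kg/kg → 0.0018 × 50000 / 9.8 = 9.18 mm
Layer 390–200 hPa: Δp = 190 hPa = 19000 Pa, q̄ = 0.00015 kg/kg → 0.00015 × 19000 / 9.8 = 0.29 mm
PW = 6.37 + 9.18 + 0.29 = 15.84 ≈ 15.8 mm.

PW ≈ 15.8 mm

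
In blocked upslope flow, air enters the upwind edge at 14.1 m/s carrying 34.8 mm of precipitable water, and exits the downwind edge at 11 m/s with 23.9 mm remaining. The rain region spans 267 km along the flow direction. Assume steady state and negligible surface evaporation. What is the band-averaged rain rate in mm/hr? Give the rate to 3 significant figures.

Column moisture flux per unit crosswind length is F = V × PW.
Inflow: F_in = 14.1 × 34.8 = 490.68 mm·m/s
Outflow: F_out = 11 × 23.9 = 262.9 mm·m/s
Steady-state rate R = (F_in − F_out)/L = (490.68 − 262.9) / 267000 m = 8.531e-04 mm/s.
R = 8.531e-04 × 3600 = 3.07 mm/hr.

R ≈ 3.07 mm/hr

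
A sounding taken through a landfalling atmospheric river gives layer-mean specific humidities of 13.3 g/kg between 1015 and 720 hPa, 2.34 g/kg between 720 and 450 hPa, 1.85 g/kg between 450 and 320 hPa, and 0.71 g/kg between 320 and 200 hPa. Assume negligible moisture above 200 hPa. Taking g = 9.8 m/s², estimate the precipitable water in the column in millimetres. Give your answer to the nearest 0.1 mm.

Precipitable water is the column-integrated vapour mass per unit area: PW = (1/g) Σ q̄ Δp, with q in kg/kg and Δp in Pa (1 kg/m² of water = 1 mm).
Layer 1015–720 hPa: Δp = 295 hPa = 29500 Pa, q̄ = 0.0133 kg/kg → 0.0133 × 29500 / 9.8 = 40.04 mm
Layer 720–450 hPa: Δp = 270 hPa = 27000 Pa, q̄ = 0.00234 kg/kg → 0.00234 × 27000 / 9.8 = 6.45 mm
Layer 450–320 hPa: Δp = 130 hPa = 13000 Pa, q̄ = 0.00185 kg/kg → 0.00185 × 13000 / 9.8 = 2.45 mm
Layer 320–200 hPa: Δp = 120 hPa = 12000 Pa, q̄ = 0.00071 kg/kg → 0.00071 × 12000 / 9.8 = 0.87 mm
PW = 40.04 + 6.45 + 2.45 + 0.87 = 49.81 ≈ 49.8 mm.

PW ≈ 49.8 mm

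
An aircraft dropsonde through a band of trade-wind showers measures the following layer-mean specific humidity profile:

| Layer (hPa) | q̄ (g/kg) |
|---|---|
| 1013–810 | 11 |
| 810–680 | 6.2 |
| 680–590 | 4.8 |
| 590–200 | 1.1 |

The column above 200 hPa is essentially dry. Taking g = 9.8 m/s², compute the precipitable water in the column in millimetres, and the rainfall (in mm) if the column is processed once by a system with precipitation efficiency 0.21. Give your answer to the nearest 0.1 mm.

Precipitable water is the column-integrated vapour mass per unit area: PW = (1/g) Σ q̄ Δp, with q in kg/kg and Δp in Pa (1 kg/m² of water = 1 mm).
Layer 1013–810 hPa: Δp = 203 hPa = 20300 Pa, q̄ = 0.011 kg/kg → 0.011 × 20300 / 9.8 = 22.79 mm
Layer 810–680 hPa: Δp = 130 hPa = 13000 Pa, q̄ = 0.0062 kg/kg → 0.0062 × 13000 / 9.8 = 8.22 mm
Layer 680–590 hPa: Δp = 90 hPa = 9000 Pa, q̄ = 0.0048 kg/kg → 0.0048 × 9000 / 9.8 = 4.41 mm
Layer 590–200 hPa: Δp = 390 hPa = 39000 Pa, q̄ = 0.0011 kg/kg → 0.0011 × 39000 / 9.8 = 4.38 mm
PW = 22.79 + 8.22 + 4.41 + 4.38 = 39.80 ≈ 39.8 mm.
Rainfall = ε × PW = 0.21 × 39.8 = 8.4 mm.

PW ≈ 39.8 mm; rainfall ≈ 8.4 mm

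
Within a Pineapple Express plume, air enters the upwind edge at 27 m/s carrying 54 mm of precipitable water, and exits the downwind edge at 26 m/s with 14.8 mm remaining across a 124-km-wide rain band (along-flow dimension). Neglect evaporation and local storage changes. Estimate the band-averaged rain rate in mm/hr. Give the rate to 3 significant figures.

R ≈ 31.2 mm/hr

Column moisture flux per unit crosswind length is F = V × PW.
Inflow: F_in = 27 × 54 = 1458 mm·m/s
Outflow: F_out = 26 × 14.8 = 384.8 mm·m/s
Steady-state rate R = (F_in − F_out)/L = (1458 − 384.8) / 124000 m = 8.655e-03 mm/s.
R = 8.655e-03 × 3600 = 31.2 mm/hr.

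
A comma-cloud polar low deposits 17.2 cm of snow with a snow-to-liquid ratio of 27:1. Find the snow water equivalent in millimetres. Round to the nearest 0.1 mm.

SWE ≈ 6.4 mm

SWE = snow depth / ratio = 17.2 cm / 27 = 0.637 cm = 6.4 mm.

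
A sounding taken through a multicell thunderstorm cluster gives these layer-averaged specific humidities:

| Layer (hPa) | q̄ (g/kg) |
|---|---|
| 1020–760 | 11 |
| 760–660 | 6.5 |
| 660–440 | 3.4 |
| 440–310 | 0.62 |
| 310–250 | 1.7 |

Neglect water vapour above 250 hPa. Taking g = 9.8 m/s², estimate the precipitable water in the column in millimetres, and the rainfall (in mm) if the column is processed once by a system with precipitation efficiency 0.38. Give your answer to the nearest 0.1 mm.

PW ≈ 45.3 mm; rainfall ≈ 17.2 mm

Precipitable water is the column-integrated vapour mass per unit area: PW = (1/g) Σ q̄ Δp, with q in kg/kg and Δp in Pa (1 kg/m² of water = 1 mm).
Layer 1020–760 hPa: Δp = 260 hPa = 26000 Pa, q̄ = 0.011 kg/kg → 0.011 × 26000 / 9.8 = 29.18 mm
Layer 760–660 hPa: Δp = 100 hPa = 10000 Pa, q̄ = 0.0065 kg/kg → 0.0065 × 10000 / 9.8 = 6.63 mm
Layer 660–440 hPa: Δp = 220 hPa = 22000 Pa, q̄ = 0.0034 kg/kg → 0.0034 × 22000 / 9.8 = 7.63 mm
Layer 440–310 hPa: Δp = 130 hPa = 13000 Pa, q̄ = 0.00062 kg/kg → 0.00062 × 13000 / 9.8 = 0.82 mm
Layer 310–250 hPa: Δp = 60 hPa = 6000 Pa, q̄ = 0.0017 kg/kg → 0.0017 × 6000 / 9.8 = 1.04 mm
PW = 29.18 + 6.63 + 7.63 + 0.82 + 1.04 = 45.30 ≈ 45.3 mm.
Rainfall = ε × PW = 0.38 × 45.3 = 17.2 mm.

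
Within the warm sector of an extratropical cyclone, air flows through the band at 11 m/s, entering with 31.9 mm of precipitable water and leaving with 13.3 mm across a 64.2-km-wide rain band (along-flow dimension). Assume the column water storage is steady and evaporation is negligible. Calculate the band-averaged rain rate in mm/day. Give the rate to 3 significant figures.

Column moisture flux per unit crosswind length is F = V × PW.
Inflow: F_in = 11 × 31.9 = 350.9 mm·m/s
Outflow: F_out = 11 × 13.3 = 146.3 mm·m/s
Steady-state rate R = (F_in − F_out)/L = (350.9 − 146.3) / 64200 m = 3.187e-03 mm/s.
R = 3.187e-03 × 3600 × 24 = 275 mm/day.

R ≈ 275 mm/day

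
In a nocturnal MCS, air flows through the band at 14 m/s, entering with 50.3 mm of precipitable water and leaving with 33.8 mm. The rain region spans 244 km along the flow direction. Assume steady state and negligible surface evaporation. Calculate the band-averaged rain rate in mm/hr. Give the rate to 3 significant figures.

Column moisture flux per unit crosswind length is F = V × PW.
Inflow: F_in = 14 × 50.3 = 704.2 mm·m/s
Outflow: F_out = 14 × 33.8 = 473.2 mm·m/s
Steady-state rate R = (F_in − F_out)/L = (704.2 − 473.2) / 244000 m = 9.467e-04 mm/s.
R = 9.467e-04 × 3600 = 3.41 mm/hr.

R ≈ 3.41 mm/hr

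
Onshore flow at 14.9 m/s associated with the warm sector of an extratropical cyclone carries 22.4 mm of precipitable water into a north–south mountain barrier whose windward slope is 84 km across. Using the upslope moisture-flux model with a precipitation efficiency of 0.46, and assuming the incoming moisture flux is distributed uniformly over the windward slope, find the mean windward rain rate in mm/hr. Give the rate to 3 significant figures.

Incoming column moisture flux per unit ridge length: F = V × PW = 14.9 × 22.4 = 333.76 mm·m/s.
Spread over the 84 km slope with efficiency ε = 0.46: R = ε·F/W = 0.46 × 333.76 / 84000 m = 1.828e-03 mm/s.
R = 1.828e-03 × 3600 = 6.58 mm/hr.

R ≈ 6.58 mm/hr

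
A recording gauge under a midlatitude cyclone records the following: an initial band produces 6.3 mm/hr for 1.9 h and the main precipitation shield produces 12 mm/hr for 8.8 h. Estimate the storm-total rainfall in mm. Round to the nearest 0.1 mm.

total ≈ 117.6 mm

Total = Σ Rᵢ Δtᵢ = 6.3 × 1.9 + 12 × 8.8
      = 11.97 + 105.6 = 117.6 mm.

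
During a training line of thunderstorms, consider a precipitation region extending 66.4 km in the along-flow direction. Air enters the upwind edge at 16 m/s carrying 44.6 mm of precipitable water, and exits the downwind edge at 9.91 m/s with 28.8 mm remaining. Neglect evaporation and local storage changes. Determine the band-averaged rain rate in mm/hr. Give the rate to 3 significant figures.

R ≈ 23.2 mm/hr

Column moisture flux per unit crosswind length is F = V × PW.
Inflow: F_in = 16 × 44.6 = 713.6 mm·m/s
Outflow: F_out = 9.91 × 28.8 = 285.408 mm·m/s
Steady-state rate R = (F_in − F_out)/L = (713.6 − 285.408) / 66400 m = 6.449e-03 mm/s.
R = 6.449e-03 × 3600 = 23.2 mm/hr.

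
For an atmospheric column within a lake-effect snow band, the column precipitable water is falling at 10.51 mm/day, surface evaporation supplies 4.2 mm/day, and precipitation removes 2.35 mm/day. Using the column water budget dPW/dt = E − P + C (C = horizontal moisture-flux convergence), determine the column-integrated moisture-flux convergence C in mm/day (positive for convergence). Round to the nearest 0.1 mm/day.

dPW/dt = -10.51 mm/day.
C = dPW/dt − E + P = (-10.51) − 4.2 + 2.35 = -12.4 mm/day.

C ≈ -12.4 mm/day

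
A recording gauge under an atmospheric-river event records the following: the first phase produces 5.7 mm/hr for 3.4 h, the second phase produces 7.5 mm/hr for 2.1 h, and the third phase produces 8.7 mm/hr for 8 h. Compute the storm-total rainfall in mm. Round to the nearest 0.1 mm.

Total = Σ Rᵢ Δtᵢ = 5.7 × 3.4 + 7.5 × 2.1 + 8.7 × 8
      = 19.38 + 15.75 + 69.6 = 104.7 mm.

total ≈ 104.7 mm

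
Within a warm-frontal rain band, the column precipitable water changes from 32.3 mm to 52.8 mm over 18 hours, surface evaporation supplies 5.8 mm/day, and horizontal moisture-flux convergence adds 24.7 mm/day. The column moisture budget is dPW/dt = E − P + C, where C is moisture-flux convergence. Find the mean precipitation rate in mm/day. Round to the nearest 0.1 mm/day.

dPW/dt = (52.8 − 32.3) mm / (18/24 day) = +27.333 mm/day.
P = E + C − dPW/dt = 5.8 + (24.7) − (+27.333) = 3.2 mm/day.

P ≈ 3.2 mm/day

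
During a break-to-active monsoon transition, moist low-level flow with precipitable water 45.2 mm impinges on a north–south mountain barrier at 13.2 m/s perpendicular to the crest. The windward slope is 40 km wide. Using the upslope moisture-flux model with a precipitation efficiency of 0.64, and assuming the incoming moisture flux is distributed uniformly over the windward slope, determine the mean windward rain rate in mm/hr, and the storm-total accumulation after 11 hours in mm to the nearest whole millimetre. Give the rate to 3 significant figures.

R ≈ 34.4 mm/hr; total ≈ 378 mm

Incoming column moisture flux per unit ridge length: F = V × PW = 13.2 × 45.2 = 596.64 mm·m/s.
Spread over the 40 km slope with efficiency ε = 0.64: R = ε·F/W = 0.64 × 596.64 / 40000 m = 9.546e-03 mm/s.
R = 9.546e-03 × 3600 = 34.4 mm/hr.
Over 11 h: total = 34.4 × 11 = 378.4 ≈ 378 mm.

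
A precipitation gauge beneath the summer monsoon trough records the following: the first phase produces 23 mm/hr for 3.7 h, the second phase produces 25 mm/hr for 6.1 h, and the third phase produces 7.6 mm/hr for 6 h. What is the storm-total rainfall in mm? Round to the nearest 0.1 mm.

total ≈ 283.2 mm

Total = Σ Rᵢ Δtᵢ = 23 × 3.7 + 25 × 6.1 + 7.6 × 6
      = 85.1 + 152.5 + 45.6 = 283.2 mm.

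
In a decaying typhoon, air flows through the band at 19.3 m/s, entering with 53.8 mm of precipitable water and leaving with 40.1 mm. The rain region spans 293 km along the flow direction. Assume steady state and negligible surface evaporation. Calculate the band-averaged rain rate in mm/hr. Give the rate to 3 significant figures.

Column moisture flux per unit crosswind length is F = V × PW.
Inflow: F_in = 19.3 × 53.8 = 1038.34 mm·m/s
Outflow: F_out = 19.3 × 40.1 = 773.93 mm·m/s
Steady-state rate R = (F_in − F_out)/L = (1038.34 − 773.93) / 293000 m = 9.024e-04 mm/s.
R = 9.024e-04 × 3600 = 3.25 mm/hr.

R ≈ 3.25 mm/hr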